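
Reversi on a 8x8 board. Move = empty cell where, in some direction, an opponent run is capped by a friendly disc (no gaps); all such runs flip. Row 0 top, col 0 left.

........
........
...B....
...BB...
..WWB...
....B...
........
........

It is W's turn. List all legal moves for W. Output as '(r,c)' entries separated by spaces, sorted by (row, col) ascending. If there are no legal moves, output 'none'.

Answer: (1,3) (2,4) (2,5) (4,5) (6,5)

Derivation:
(1,2): no bracket -> illegal
(1,3): flips 2 -> legal
(1,4): no bracket -> illegal
(2,2): no bracket -> illegal
(2,4): flips 1 -> legal
(2,5): flips 1 -> legal
(3,2): no bracket -> illegal
(3,5): no bracket -> illegal
(4,5): flips 1 -> legal
(5,3): no bracket -> illegal
(5,5): no bracket -> illegal
(6,3): no bracket -> illegal
(6,4): no bracket -> illegal
(6,5): flips 1 -> legal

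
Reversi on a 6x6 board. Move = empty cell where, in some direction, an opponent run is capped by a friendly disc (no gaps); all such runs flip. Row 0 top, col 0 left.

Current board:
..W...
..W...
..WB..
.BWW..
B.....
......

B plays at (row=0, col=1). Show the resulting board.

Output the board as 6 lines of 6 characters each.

Answer: .BW...
..B...
..WB..
.BWW..
B.....
......

Derivation:
Place B at (0,1); scan 8 dirs for brackets.
Dir NW: edge -> no flip
Dir N: edge -> no flip
Dir NE: edge -> no flip
Dir W: first cell '.' (not opp) -> no flip
Dir E: opp run (0,2), next='.' -> no flip
Dir SW: first cell '.' (not opp) -> no flip
Dir S: first cell '.' (not opp) -> no flip
Dir SE: opp run (1,2) capped by B -> flip
All flips: (1,2)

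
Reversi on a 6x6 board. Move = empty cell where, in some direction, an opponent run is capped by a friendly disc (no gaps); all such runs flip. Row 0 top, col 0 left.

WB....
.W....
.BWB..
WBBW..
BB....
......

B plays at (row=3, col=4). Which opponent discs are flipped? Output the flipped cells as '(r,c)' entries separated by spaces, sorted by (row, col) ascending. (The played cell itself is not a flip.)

Dir NW: first cell 'B' (not opp) -> no flip
Dir N: first cell '.' (not opp) -> no flip
Dir NE: first cell '.' (not opp) -> no flip
Dir W: opp run (3,3) capped by B -> flip
Dir E: first cell '.' (not opp) -> no flip
Dir SW: first cell '.' (not opp) -> no flip
Dir S: first cell '.' (not opp) -> no flip
Dir SE: first cell '.' (not opp) -> no flip

Answer: (3,3)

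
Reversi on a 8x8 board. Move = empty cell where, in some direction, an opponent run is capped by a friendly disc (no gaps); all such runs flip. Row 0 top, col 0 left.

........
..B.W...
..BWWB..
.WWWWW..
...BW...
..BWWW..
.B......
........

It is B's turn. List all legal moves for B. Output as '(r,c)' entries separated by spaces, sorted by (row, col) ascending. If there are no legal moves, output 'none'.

Answer: (0,3) (1,3) (2,1) (4,0) (4,2) (4,5) (5,6) (6,3) (6,5) (6,6)

Derivation:
(0,3): flips 1 -> legal
(0,4): no bracket -> illegal
(0,5): no bracket -> illegal
(1,3): flips 2 -> legal
(1,5): no bracket -> illegal
(2,0): no bracket -> illegal
(2,1): flips 1 -> legal
(2,6): no bracket -> illegal
(3,0): no bracket -> illegal
(3,6): no bracket -> illegal
(4,0): flips 1 -> legal
(4,1): no bracket -> illegal
(4,2): flips 1 -> legal
(4,5): flips 4 -> legal
(4,6): no bracket -> illegal
(5,6): flips 3 -> legal
(6,2): no bracket -> illegal
(6,3): flips 1 -> legal
(6,4): no bracket -> illegal
(6,5): flips 1 -> legal
(6,6): flips 3 -> legal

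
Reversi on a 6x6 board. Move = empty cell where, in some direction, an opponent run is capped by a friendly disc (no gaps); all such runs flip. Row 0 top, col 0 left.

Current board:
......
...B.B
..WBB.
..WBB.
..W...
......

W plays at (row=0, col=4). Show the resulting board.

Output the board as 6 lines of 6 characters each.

Place W at (0,4); scan 8 dirs for brackets.
Dir NW: edge -> no flip
Dir N: edge -> no flip
Dir NE: edge -> no flip
Dir W: first cell '.' (not opp) -> no flip
Dir E: first cell '.' (not opp) -> no flip
Dir SW: opp run (1,3) capped by W -> flip
Dir S: first cell '.' (not opp) -> no flip
Dir SE: opp run (1,5), next=edge -> no flip
All flips: (1,3)

Answer: ....W.
...W.B
..WBB.
..WBB.
..W...
......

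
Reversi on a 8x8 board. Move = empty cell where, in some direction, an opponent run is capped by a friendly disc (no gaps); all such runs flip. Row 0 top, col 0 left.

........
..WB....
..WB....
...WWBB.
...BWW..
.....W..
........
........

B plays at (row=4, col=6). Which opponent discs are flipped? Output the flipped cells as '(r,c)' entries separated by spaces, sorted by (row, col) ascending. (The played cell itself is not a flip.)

Answer: (4,4) (4,5)

Derivation:
Dir NW: first cell 'B' (not opp) -> no flip
Dir N: first cell 'B' (not opp) -> no flip
Dir NE: first cell '.' (not opp) -> no flip
Dir W: opp run (4,5) (4,4) capped by B -> flip
Dir E: first cell '.' (not opp) -> no flip
Dir SW: opp run (5,5), next='.' -> no flip
Dir S: first cell '.' (not opp) -> no flip
Dir SE: first cell '.' (not opp) -> no flip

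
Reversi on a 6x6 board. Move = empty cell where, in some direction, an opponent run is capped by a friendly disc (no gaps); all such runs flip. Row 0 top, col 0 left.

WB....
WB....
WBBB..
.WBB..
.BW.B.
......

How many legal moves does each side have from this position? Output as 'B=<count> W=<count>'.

-- B to move --
(3,0): flips 1 -> legal
(4,0): flips 1 -> legal
(4,3): flips 1 -> legal
(5,1): flips 1 -> legal
(5,2): flips 1 -> legal
(5,3): no bracket -> illegal
B mobility = 5
-- W to move --
(0,2): flips 2 -> legal
(1,2): flips 3 -> legal
(1,3): flips 1 -> legal
(1,4): no bracket -> illegal
(2,4): flips 4 -> legal
(3,0): no bracket -> illegal
(3,4): flips 2 -> legal
(3,5): no bracket -> illegal
(4,0): flips 1 -> legal
(4,3): flips 2 -> legal
(4,5): no bracket -> illegal
(5,0): no bracket -> illegal
(5,1): flips 1 -> legal
(5,2): no bracket -> illegal
(5,3): no bracket -> illegal
(5,4): no bracket -> illegal
(5,5): flips 4 -> legal
W mobility = 9

Answer: B=5 W=9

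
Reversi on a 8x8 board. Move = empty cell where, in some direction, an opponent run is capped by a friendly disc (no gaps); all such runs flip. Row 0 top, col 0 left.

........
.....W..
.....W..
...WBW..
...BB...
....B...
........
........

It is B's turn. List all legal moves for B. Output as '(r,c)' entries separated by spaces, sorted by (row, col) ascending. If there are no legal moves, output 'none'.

(0,4): no bracket -> illegal
(0,5): no bracket -> illegal
(0,6): no bracket -> illegal
(1,4): no bracket -> illegal
(1,6): flips 1 -> legal
(2,2): flips 1 -> legal
(2,3): flips 1 -> legal
(2,4): no bracket -> illegal
(2,6): flips 1 -> legal
(3,2): flips 1 -> legal
(3,6): flips 1 -> legal
(4,2): no bracket -> illegal
(4,5): no bracket -> illegal
(4,6): no bracket -> illegal

Answer: (1,6) (2,2) (2,3) (2,6) (3,2) (3,6)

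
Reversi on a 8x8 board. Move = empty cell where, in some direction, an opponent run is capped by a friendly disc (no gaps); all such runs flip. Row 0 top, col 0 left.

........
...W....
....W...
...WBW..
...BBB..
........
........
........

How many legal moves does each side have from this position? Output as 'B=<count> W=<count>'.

Answer: B=7 W=3

Derivation:
-- B to move --
(0,2): no bracket -> illegal
(0,3): no bracket -> illegal
(0,4): no bracket -> illegal
(1,2): no bracket -> illegal
(1,4): flips 1 -> legal
(1,5): no bracket -> illegal
(2,2): flips 1 -> legal
(2,3): flips 1 -> legal
(2,5): flips 1 -> legal
(2,6): flips 1 -> legal
(3,2): flips 1 -> legal
(3,6): flips 1 -> legal
(4,2): no bracket -> illegal
(4,6): no bracket -> illegal
B mobility = 7
-- W to move --
(2,3): no bracket -> illegal
(2,5): no bracket -> illegal
(3,2): no bracket -> illegal
(3,6): no bracket -> illegal
(4,2): no bracket -> illegal
(4,6): no bracket -> illegal
(5,2): no bracket -> illegal
(5,3): flips 2 -> legal
(5,4): flips 2 -> legal
(5,5): flips 2 -> legal
(5,6): no bracket -> illegal
W mobility = 3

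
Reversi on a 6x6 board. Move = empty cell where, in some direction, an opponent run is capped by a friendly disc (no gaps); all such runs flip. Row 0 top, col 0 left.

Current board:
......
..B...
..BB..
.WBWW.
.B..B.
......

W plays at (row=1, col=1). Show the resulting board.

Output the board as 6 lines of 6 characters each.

Place W at (1,1); scan 8 dirs for brackets.
Dir NW: first cell '.' (not opp) -> no flip
Dir N: first cell '.' (not opp) -> no flip
Dir NE: first cell '.' (not opp) -> no flip
Dir W: first cell '.' (not opp) -> no flip
Dir E: opp run (1,2), next='.' -> no flip
Dir SW: first cell '.' (not opp) -> no flip
Dir S: first cell '.' (not opp) -> no flip
Dir SE: opp run (2,2) capped by W -> flip
All flips: (2,2)

Answer: ......
.WB...
..WB..
.WBWW.
.B..B.
......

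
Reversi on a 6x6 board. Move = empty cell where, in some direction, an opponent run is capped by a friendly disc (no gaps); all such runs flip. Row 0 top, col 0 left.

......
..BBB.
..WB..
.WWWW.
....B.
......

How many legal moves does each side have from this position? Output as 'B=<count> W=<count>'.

Answer: B=8 W=8

Derivation:
-- B to move --
(1,1): flips 2 -> legal
(2,0): no bracket -> illegal
(2,1): flips 1 -> legal
(2,4): flips 1 -> legal
(2,5): no bracket -> illegal
(3,0): no bracket -> illegal
(3,5): no bracket -> illegal
(4,0): flips 2 -> legal
(4,1): flips 1 -> legal
(4,2): flips 2 -> legal
(4,3): flips 1 -> legal
(4,5): flips 1 -> legal
B mobility = 8
-- W to move --
(0,1): flips 2 -> legal
(0,2): flips 1 -> legal
(0,3): flips 2 -> legal
(0,4): flips 1 -> legal
(0,5): flips 2 -> legal
(1,1): no bracket -> illegal
(1,5): no bracket -> illegal
(2,1): no bracket -> illegal
(2,4): flips 1 -> legal
(2,5): no bracket -> illegal
(3,5): no bracket -> illegal
(4,3): no bracket -> illegal
(4,5): no bracket -> illegal
(5,3): no bracket -> illegal
(5,4): flips 1 -> legal
(5,5): flips 1 -> legal
W mobility = 8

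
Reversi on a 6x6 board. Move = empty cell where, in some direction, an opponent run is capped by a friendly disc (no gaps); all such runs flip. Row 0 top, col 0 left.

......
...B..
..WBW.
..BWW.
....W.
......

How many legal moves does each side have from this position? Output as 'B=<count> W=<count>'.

Answer: B=7 W=6

Derivation:
-- B to move --
(1,1): no bracket -> illegal
(1,2): flips 1 -> legal
(1,4): no bracket -> illegal
(1,5): no bracket -> illegal
(2,1): flips 1 -> legal
(2,5): flips 1 -> legal
(3,1): flips 1 -> legal
(3,5): flips 3 -> legal
(4,2): no bracket -> illegal
(4,3): flips 1 -> legal
(4,5): flips 1 -> legal
(5,3): no bracket -> illegal
(5,4): no bracket -> illegal
(5,5): no bracket -> illegal
B mobility = 7
-- W to move --
(0,2): flips 1 -> legal
(0,3): flips 2 -> legal
(0,4): flips 1 -> legal
(1,2): flips 1 -> legal
(1,4): no bracket -> illegal
(2,1): no bracket -> illegal
(3,1): flips 1 -> legal
(4,1): no bracket -> illegal
(4,2): flips 1 -> legal
(4,3): no bracket -> illegal
W mobility = 6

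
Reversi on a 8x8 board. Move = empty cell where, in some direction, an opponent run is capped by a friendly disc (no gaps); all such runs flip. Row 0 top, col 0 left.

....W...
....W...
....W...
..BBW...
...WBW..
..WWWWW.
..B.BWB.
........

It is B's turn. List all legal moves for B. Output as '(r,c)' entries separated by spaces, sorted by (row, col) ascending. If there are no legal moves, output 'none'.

Answer: (1,5) (3,5) (4,2) (4,6) (6,3) (7,6)

Derivation:
(0,3): no bracket -> illegal
(0,5): no bracket -> illegal
(1,3): no bracket -> illegal
(1,5): flips 1 -> legal
(2,3): no bracket -> illegal
(2,5): no bracket -> illegal
(3,5): flips 1 -> legal
(3,6): no bracket -> illegal
(4,1): no bracket -> illegal
(4,2): flips 3 -> legal
(4,6): flips 3 -> legal
(4,7): no bracket -> illegal
(5,1): no bracket -> illegal
(5,7): no bracket -> illegal
(6,1): no bracket -> illegal
(6,3): flips 2 -> legal
(6,7): no bracket -> illegal
(7,4): no bracket -> illegal
(7,5): no bracket -> illegal
(7,6): flips 3 -> legal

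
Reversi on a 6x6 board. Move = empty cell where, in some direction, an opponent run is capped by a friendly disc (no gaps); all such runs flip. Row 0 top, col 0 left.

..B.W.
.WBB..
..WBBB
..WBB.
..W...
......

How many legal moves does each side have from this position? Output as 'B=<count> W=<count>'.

-- B to move --
(0,0): flips 2 -> legal
(0,1): no bracket -> illegal
(0,3): no bracket -> illegal
(0,5): no bracket -> illegal
(1,0): flips 1 -> legal
(1,4): no bracket -> illegal
(1,5): no bracket -> illegal
(2,0): flips 1 -> legal
(2,1): flips 1 -> legal
(3,1): flips 2 -> legal
(4,1): flips 1 -> legal
(4,3): no bracket -> illegal
(5,1): flips 1 -> legal
(5,2): flips 3 -> legal
(5,3): no bracket -> illegal
B mobility = 8
-- W to move --
(0,1): no bracket -> illegal
(0,3): no bracket -> illegal
(1,4): flips 3 -> legal
(1,5): flips 2 -> legal
(2,1): no bracket -> illegal
(3,5): flips 2 -> legal
(4,3): no bracket -> illegal
(4,4): flips 1 -> legal
(4,5): no bracket -> illegal
W mobility = 4

Answer: B=8 W=4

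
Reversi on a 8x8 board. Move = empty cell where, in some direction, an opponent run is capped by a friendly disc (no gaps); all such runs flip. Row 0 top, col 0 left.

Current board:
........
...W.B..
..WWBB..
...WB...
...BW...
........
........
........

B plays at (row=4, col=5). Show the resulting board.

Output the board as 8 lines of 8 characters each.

Answer: ........
...W.B..
..WWBB..
...WB...
...BBB..
........
........
........

Derivation:
Place B at (4,5); scan 8 dirs for brackets.
Dir NW: first cell 'B' (not opp) -> no flip
Dir N: first cell '.' (not opp) -> no flip
Dir NE: first cell '.' (not opp) -> no flip
Dir W: opp run (4,4) capped by B -> flip
Dir E: first cell '.' (not opp) -> no flip
Dir SW: first cell '.' (not opp) -> no flip
Dir S: first cell '.' (not opp) -> no flip
Dir SE: first cell '.' (not opp) -> no flip
All flips: (4,4)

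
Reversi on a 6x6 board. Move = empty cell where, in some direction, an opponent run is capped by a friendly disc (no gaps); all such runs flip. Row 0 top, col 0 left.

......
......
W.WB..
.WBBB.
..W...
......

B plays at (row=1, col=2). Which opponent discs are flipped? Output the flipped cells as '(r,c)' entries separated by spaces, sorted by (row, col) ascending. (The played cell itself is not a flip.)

Answer: (2,2)

Derivation:
Dir NW: first cell '.' (not opp) -> no flip
Dir N: first cell '.' (not opp) -> no flip
Dir NE: first cell '.' (not opp) -> no flip
Dir W: first cell '.' (not opp) -> no flip
Dir E: first cell '.' (not opp) -> no flip
Dir SW: first cell '.' (not opp) -> no flip
Dir S: opp run (2,2) capped by B -> flip
Dir SE: first cell 'B' (not opp) -> no flip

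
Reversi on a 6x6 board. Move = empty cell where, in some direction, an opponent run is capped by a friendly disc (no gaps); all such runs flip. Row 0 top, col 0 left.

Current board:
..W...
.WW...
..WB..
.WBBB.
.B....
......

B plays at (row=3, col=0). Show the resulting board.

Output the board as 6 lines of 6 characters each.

Place B at (3,0); scan 8 dirs for brackets.
Dir NW: edge -> no flip
Dir N: first cell '.' (not opp) -> no flip
Dir NE: first cell '.' (not opp) -> no flip
Dir W: edge -> no flip
Dir E: opp run (3,1) capped by B -> flip
Dir SW: edge -> no flip
Dir S: first cell '.' (not opp) -> no flip
Dir SE: first cell 'B' (not opp) -> no flip
All flips: (3,1)

Answer: ..W...
.WW...
..WB..
BBBBB.
.B....
......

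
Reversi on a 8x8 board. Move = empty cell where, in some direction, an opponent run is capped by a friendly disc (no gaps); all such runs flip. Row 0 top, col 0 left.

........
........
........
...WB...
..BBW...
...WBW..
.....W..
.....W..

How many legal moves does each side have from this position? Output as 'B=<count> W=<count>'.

Answer: B=9 W=7

Derivation:
-- B to move --
(2,2): no bracket -> illegal
(2,3): flips 1 -> legal
(2,4): flips 1 -> legal
(3,2): flips 1 -> legal
(3,5): no bracket -> illegal
(4,5): flips 1 -> legal
(4,6): no bracket -> illegal
(5,2): flips 1 -> legal
(5,6): flips 1 -> legal
(6,2): no bracket -> illegal
(6,3): flips 1 -> legal
(6,4): flips 1 -> legal
(6,6): no bracket -> illegal
(7,4): no bracket -> illegal
(7,6): flips 1 -> legal
B mobility = 9
-- W to move --
(2,3): no bracket -> illegal
(2,4): flips 1 -> legal
(2,5): no bracket -> illegal
(3,1): flips 1 -> legal
(3,2): flips 2 -> legal
(3,5): flips 1 -> legal
(4,1): flips 2 -> legal
(4,5): no bracket -> illegal
(5,1): flips 1 -> legal
(5,2): no bracket -> illegal
(6,3): no bracket -> illegal
(6,4): flips 1 -> legal
W mobility = 7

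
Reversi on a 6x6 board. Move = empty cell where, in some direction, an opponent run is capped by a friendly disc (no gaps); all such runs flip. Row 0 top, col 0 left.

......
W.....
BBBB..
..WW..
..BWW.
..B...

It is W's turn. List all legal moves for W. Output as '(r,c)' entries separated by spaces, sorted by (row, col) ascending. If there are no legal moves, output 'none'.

Answer: (1,1) (1,2) (1,3) (1,4) (3,0) (4,1) (5,1)

Derivation:
(1,1): flips 1 -> legal
(1,2): flips 1 -> legal
(1,3): flips 1 -> legal
(1,4): flips 1 -> legal
(2,4): no bracket -> illegal
(3,0): flips 1 -> legal
(3,1): no bracket -> illegal
(3,4): no bracket -> illegal
(4,1): flips 1 -> legal
(5,1): flips 1 -> legal
(5,3): no bracket -> illegal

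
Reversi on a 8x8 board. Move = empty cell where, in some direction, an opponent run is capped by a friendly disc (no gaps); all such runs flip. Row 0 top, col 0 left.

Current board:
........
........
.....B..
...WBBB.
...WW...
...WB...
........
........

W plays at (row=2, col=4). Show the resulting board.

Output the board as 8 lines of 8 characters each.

Answer: ........
........
....WB..
...WWBB.
...WW...
...WB...
........
........

Derivation:
Place W at (2,4); scan 8 dirs for brackets.
Dir NW: first cell '.' (not opp) -> no flip
Dir N: first cell '.' (not opp) -> no flip
Dir NE: first cell '.' (not opp) -> no flip
Dir W: first cell '.' (not opp) -> no flip
Dir E: opp run (2,5), next='.' -> no flip
Dir SW: first cell 'W' (not opp) -> no flip
Dir S: opp run (3,4) capped by W -> flip
Dir SE: opp run (3,5), next='.' -> no flip
All flips: (3,4)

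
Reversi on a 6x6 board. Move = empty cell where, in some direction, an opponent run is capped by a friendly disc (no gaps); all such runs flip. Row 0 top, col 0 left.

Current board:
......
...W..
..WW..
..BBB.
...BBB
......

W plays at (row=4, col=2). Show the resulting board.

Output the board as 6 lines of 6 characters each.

Place W at (4,2); scan 8 dirs for brackets.
Dir NW: first cell '.' (not opp) -> no flip
Dir N: opp run (3,2) capped by W -> flip
Dir NE: opp run (3,3), next='.' -> no flip
Dir W: first cell '.' (not opp) -> no flip
Dir E: opp run (4,3) (4,4) (4,5), next=edge -> no flip
Dir SW: first cell '.' (not opp) -> no flip
Dir S: first cell '.' (not opp) -> no flip
Dir SE: first cell '.' (not opp) -> no flip
All flips: (3,2)

Answer: ......
...W..
..WW..
..WBB.
..WBBB
......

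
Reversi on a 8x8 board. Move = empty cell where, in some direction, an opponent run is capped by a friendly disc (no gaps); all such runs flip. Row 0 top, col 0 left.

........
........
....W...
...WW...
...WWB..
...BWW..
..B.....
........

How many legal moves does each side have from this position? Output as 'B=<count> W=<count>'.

Answer: B=6 W=7

Derivation:
-- B to move --
(1,3): no bracket -> illegal
(1,4): no bracket -> illegal
(1,5): no bracket -> illegal
(2,2): no bracket -> illegal
(2,3): flips 3 -> legal
(2,5): no bracket -> illegal
(3,2): no bracket -> illegal
(3,5): flips 1 -> legal
(4,2): flips 2 -> legal
(4,6): no bracket -> illegal
(5,2): no bracket -> illegal
(5,6): flips 2 -> legal
(6,3): flips 1 -> legal
(6,4): no bracket -> illegal
(6,5): flips 1 -> legal
(6,6): no bracket -> illegal
B mobility = 6
-- W to move --
(3,5): flips 1 -> legal
(3,6): flips 1 -> legal
(4,2): no bracket -> illegal
(4,6): flips 1 -> legal
(5,1): no bracket -> illegal
(5,2): flips 1 -> legal
(5,6): flips 1 -> legal
(6,1): no bracket -> illegal
(6,3): flips 1 -> legal
(6,4): no bracket -> illegal
(7,1): flips 2 -> legal
(7,2): no bracket -> illegal
(7,3): no bracket -> illegal
W mobility = 7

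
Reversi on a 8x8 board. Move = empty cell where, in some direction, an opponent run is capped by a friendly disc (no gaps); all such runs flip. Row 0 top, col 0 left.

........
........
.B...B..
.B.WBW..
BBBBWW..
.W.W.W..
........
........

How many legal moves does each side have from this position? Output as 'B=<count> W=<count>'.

-- B to move --
(2,2): no bracket -> illegal
(2,3): flips 1 -> legal
(2,4): flips 1 -> legal
(2,6): no bracket -> illegal
(3,2): flips 1 -> legal
(3,6): flips 1 -> legal
(4,6): flips 2 -> legal
(5,0): no bracket -> illegal
(5,2): no bracket -> illegal
(5,4): flips 1 -> legal
(5,6): flips 1 -> legal
(6,0): flips 1 -> legal
(6,1): flips 1 -> legal
(6,2): flips 1 -> legal
(6,3): flips 1 -> legal
(6,4): flips 1 -> legal
(6,5): flips 3 -> legal
(6,6): no bracket -> illegal
B mobility = 13
-- W to move --
(1,0): no bracket -> illegal
(1,1): flips 3 -> legal
(1,2): no bracket -> illegal
(1,4): no bracket -> illegal
(1,5): flips 1 -> legal
(1,6): no bracket -> illegal
(2,0): flips 2 -> legal
(2,2): no bracket -> illegal
(2,3): flips 1 -> legal
(2,4): flips 1 -> legal
(2,6): no bracket -> illegal
(3,0): no bracket -> illegal
(3,2): no bracket -> illegal
(3,6): no bracket -> illegal
(5,0): no bracket -> illegal
(5,2): no bracket -> illegal
(5,4): no bracket -> illegal
W mobility = 5

Answer: B=13 W=5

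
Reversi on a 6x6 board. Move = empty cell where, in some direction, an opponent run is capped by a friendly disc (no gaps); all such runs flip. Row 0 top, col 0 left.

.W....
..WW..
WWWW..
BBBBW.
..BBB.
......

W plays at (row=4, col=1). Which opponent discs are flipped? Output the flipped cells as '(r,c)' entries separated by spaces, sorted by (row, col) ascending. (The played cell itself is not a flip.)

Dir NW: opp run (3,0), next=edge -> no flip
Dir N: opp run (3,1) capped by W -> flip
Dir NE: opp run (3,2) capped by W -> flip
Dir W: first cell '.' (not opp) -> no flip
Dir E: opp run (4,2) (4,3) (4,4), next='.' -> no flip
Dir SW: first cell '.' (not opp) -> no flip
Dir S: first cell '.' (not opp) -> no flip
Dir SE: first cell '.' (not opp) -> no flip

Answer: (3,1) (3,2)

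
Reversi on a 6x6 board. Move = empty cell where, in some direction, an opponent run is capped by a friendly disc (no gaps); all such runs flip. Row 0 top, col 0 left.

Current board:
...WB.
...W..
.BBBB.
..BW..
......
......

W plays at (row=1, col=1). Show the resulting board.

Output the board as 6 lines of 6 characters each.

Place W at (1,1); scan 8 dirs for brackets.
Dir NW: first cell '.' (not opp) -> no flip
Dir N: first cell '.' (not opp) -> no flip
Dir NE: first cell '.' (not opp) -> no flip
Dir W: first cell '.' (not opp) -> no flip
Dir E: first cell '.' (not opp) -> no flip
Dir SW: first cell '.' (not opp) -> no flip
Dir S: opp run (2,1), next='.' -> no flip
Dir SE: opp run (2,2) capped by W -> flip
All flips: (2,2)

Answer: ...WB.
.W.W..
.BWBB.
..BW..
......
......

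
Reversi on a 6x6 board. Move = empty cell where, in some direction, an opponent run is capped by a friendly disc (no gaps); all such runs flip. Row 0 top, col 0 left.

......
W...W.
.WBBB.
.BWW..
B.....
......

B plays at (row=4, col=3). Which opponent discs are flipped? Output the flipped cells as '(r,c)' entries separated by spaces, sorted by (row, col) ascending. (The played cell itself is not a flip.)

Answer: (3,3)

Derivation:
Dir NW: opp run (3,2) (2,1) (1,0), next=edge -> no flip
Dir N: opp run (3,3) capped by B -> flip
Dir NE: first cell '.' (not opp) -> no flip
Dir W: first cell '.' (not opp) -> no flip
Dir E: first cell '.' (not opp) -> no flip
Dir SW: first cell '.' (not opp) -> no flip
Dir S: first cell '.' (not opp) -> no flip
Dir SE: first cell '.' (not opp) -> no flip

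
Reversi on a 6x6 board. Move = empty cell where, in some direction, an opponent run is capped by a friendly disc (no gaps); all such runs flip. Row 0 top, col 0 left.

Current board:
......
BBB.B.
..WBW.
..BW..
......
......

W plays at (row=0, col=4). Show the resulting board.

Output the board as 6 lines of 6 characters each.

Answer: ....W.
BBB.W.
..WBW.
..BW..
......
......

Derivation:
Place W at (0,4); scan 8 dirs for brackets.
Dir NW: edge -> no flip
Dir N: edge -> no flip
Dir NE: edge -> no flip
Dir W: first cell '.' (not opp) -> no flip
Dir E: first cell '.' (not opp) -> no flip
Dir SW: first cell '.' (not opp) -> no flip
Dir S: opp run (1,4) capped by W -> flip
Dir SE: first cell '.' (not opp) -> no flip
All flips: (1,4)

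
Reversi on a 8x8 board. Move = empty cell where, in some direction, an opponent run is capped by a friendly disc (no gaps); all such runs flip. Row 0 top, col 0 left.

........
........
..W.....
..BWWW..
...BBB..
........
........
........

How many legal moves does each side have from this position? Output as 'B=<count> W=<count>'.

-- B to move --
(1,1): flips 2 -> legal
(1,2): flips 1 -> legal
(1,3): no bracket -> illegal
(2,1): no bracket -> illegal
(2,3): flips 2 -> legal
(2,4): flips 1 -> legal
(2,5): flips 2 -> legal
(2,6): flips 1 -> legal
(3,1): no bracket -> illegal
(3,6): flips 3 -> legal
(4,2): no bracket -> illegal
(4,6): no bracket -> illegal
B mobility = 7
-- W to move --
(2,1): no bracket -> illegal
(2,3): no bracket -> illegal
(3,1): flips 1 -> legal
(3,6): no bracket -> illegal
(4,1): no bracket -> illegal
(4,2): flips 1 -> legal
(4,6): no bracket -> illegal
(5,2): flips 1 -> legal
(5,3): flips 2 -> legal
(5,4): flips 1 -> legal
(5,5): flips 2 -> legal
(5,6): flips 1 -> legal
W mobility = 7

Answer: B=7 W=7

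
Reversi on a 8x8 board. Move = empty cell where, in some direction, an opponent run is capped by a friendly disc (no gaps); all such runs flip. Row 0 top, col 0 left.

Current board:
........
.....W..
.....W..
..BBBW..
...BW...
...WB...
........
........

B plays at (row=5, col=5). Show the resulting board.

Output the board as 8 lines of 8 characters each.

Answer: ........
.....W..
.....W..
..BBBW..
...BB...
...WBB..
........
........

Derivation:
Place B at (5,5); scan 8 dirs for brackets.
Dir NW: opp run (4,4) capped by B -> flip
Dir N: first cell '.' (not opp) -> no flip
Dir NE: first cell '.' (not opp) -> no flip
Dir W: first cell 'B' (not opp) -> no flip
Dir E: first cell '.' (not opp) -> no flip
Dir SW: first cell '.' (not opp) -> no flip
Dir S: first cell '.' (not opp) -> no flip
Dir SE: first cell '.' (not opp) -> no flip
All flips: (4,4)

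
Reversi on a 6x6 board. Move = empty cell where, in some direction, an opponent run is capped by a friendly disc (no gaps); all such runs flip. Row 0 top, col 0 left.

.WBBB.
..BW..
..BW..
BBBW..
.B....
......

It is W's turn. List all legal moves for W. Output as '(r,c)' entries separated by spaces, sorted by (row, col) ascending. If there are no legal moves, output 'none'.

(0,5): flips 3 -> legal
(1,1): flips 2 -> legal
(1,4): no bracket -> illegal
(1,5): no bracket -> illegal
(2,0): no bracket -> illegal
(2,1): flips 1 -> legal
(4,0): flips 2 -> legal
(4,2): no bracket -> illegal
(4,3): no bracket -> illegal
(5,0): flips 2 -> legal
(5,1): no bracket -> illegal
(5,2): no bracket -> illegal

Answer: (0,5) (1,1) (2,1) (4,0) (5,0)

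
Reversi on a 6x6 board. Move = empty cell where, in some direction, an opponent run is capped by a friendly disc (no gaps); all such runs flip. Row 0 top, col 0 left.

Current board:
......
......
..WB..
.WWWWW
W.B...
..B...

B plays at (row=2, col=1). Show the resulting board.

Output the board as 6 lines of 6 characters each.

Answer: ......
......
.BBB..
.WWWWW
W.B...
..B...

Derivation:
Place B at (2,1); scan 8 dirs for brackets.
Dir NW: first cell '.' (not opp) -> no flip
Dir N: first cell '.' (not opp) -> no flip
Dir NE: first cell '.' (not opp) -> no flip
Dir W: first cell '.' (not opp) -> no flip
Dir E: opp run (2,2) capped by B -> flip
Dir SW: first cell '.' (not opp) -> no flip
Dir S: opp run (3,1), next='.' -> no flip
Dir SE: opp run (3,2), next='.' -> no flip
All flips: (2,2)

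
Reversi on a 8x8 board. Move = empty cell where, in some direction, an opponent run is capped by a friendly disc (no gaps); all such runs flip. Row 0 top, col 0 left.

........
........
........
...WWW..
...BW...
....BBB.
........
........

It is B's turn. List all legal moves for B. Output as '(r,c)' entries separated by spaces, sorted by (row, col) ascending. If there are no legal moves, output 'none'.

Answer: (2,2) (2,3) (2,4) (2,5) (4,5)

Derivation:
(2,2): flips 2 -> legal
(2,3): flips 1 -> legal
(2,4): flips 2 -> legal
(2,5): flips 1 -> legal
(2,6): no bracket -> illegal
(3,2): no bracket -> illegal
(3,6): no bracket -> illegal
(4,2): no bracket -> illegal
(4,5): flips 1 -> legal
(4,6): no bracket -> illegal
(5,3): no bracket -> illegal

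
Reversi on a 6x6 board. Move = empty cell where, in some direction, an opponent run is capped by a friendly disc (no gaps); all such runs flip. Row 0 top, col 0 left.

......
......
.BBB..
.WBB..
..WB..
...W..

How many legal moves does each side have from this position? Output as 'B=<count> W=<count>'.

-- B to move --
(2,0): no bracket -> illegal
(3,0): flips 1 -> legal
(4,0): flips 1 -> legal
(4,1): flips 2 -> legal
(4,4): no bracket -> illegal
(5,1): flips 1 -> legal
(5,2): flips 1 -> legal
(5,4): no bracket -> illegal
B mobility = 5
-- W to move --
(1,0): no bracket -> illegal
(1,1): flips 1 -> legal
(1,2): flips 2 -> legal
(1,3): flips 4 -> legal
(1,4): no bracket -> illegal
(2,0): no bracket -> illegal
(2,4): flips 1 -> legal
(3,0): no bracket -> illegal
(3,4): flips 2 -> legal
(4,1): no bracket -> illegal
(4,4): flips 1 -> legal
(5,2): no bracket -> illegal
(5,4): no bracket -> illegal
W mobility = 6

Answer: B=5 W=6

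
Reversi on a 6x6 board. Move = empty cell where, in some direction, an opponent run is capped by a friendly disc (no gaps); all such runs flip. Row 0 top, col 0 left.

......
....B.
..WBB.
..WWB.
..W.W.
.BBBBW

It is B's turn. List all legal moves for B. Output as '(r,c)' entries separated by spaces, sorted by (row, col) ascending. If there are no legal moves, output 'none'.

Answer: (1,2) (2,1) (3,1) (3,5) (4,1) (4,3)

Derivation:
(1,1): no bracket -> illegal
(1,2): flips 3 -> legal
(1,3): no bracket -> illegal
(2,1): flips 1 -> legal
(3,1): flips 3 -> legal
(3,5): flips 1 -> legal
(4,1): flips 1 -> legal
(4,3): flips 1 -> legal
(4,5): no bracket -> illegal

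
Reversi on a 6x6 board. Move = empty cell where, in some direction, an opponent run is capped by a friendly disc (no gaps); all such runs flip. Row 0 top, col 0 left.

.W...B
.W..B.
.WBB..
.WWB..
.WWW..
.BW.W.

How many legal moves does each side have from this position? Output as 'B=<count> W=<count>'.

-- B to move --
(0,0): flips 1 -> legal
(0,2): no bracket -> illegal
(1,0): no bracket -> illegal
(1,2): no bracket -> illegal
(2,0): flips 1 -> legal
(3,0): flips 2 -> legal
(3,4): no bracket -> illegal
(4,0): flips 1 -> legal
(4,4): no bracket -> illegal
(4,5): no bracket -> illegal
(5,0): flips 2 -> legal
(5,3): flips 2 -> legal
(5,5): no bracket -> illegal
B mobility = 6
-- W to move --
(0,3): no bracket -> illegal
(0,4): no bracket -> illegal
(1,2): flips 1 -> legal
(1,3): flips 3 -> legal
(1,5): no bracket -> illegal
(2,4): flips 3 -> legal
(2,5): no bracket -> illegal
(3,4): flips 1 -> legal
(4,0): no bracket -> illegal
(4,4): flips 2 -> legal
(5,0): flips 1 -> legal
W mobility = 6

Answer: B=6 W=6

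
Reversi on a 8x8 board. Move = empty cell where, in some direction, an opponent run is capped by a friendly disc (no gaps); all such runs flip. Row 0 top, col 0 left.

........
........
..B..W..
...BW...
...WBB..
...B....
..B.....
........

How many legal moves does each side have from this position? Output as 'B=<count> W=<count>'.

Answer: B=4 W=6

Derivation:
-- B to move --
(1,4): no bracket -> illegal
(1,5): no bracket -> illegal
(1,6): no bracket -> illegal
(2,3): flips 1 -> legal
(2,4): flips 1 -> legal
(2,6): no bracket -> illegal
(3,2): no bracket -> illegal
(3,5): flips 1 -> legal
(3,6): no bracket -> illegal
(4,2): flips 1 -> legal
(5,2): no bracket -> illegal
(5,4): no bracket -> illegal
B mobility = 4
-- W to move --
(1,1): no bracket -> illegal
(1,2): no bracket -> illegal
(1,3): no bracket -> illegal
(2,1): no bracket -> illegal
(2,3): flips 1 -> legal
(2,4): no bracket -> illegal
(3,1): no bracket -> illegal
(3,2): flips 1 -> legal
(3,5): no bracket -> illegal
(3,6): no bracket -> illegal
(4,2): no bracket -> illegal
(4,6): flips 2 -> legal
(5,1): no bracket -> illegal
(5,2): no bracket -> illegal
(5,4): flips 1 -> legal
(5,5): no bracket -> illegal
(5,6): flips 1 -> legal
(6,1): no bracket -> illegal
(6,3): flips 1 -> legal
(6,4): no bracket -> illegal
(7,1): no bracket -> illegal
(7,2): no bracket -> illegal
(7,3): no bracket -> illegal
W mobility = 6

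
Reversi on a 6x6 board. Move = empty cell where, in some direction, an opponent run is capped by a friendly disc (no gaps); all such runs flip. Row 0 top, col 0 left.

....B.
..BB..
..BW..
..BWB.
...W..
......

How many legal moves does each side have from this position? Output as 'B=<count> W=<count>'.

-- B to move --
(1,4): flips 1 -> legal
(2,4): flips 1 -> legal
(4,2): no bracket -> illegal
(4,4): flips 1 -> legal
(5,2): flips 1 -> legal
(5,3): flips 3 -> legal
(5,4): flips 1 -> legal
B mobility = 6
-- W to move --
(0,1): flips 1 -> legal
(0,2): no bracket -> illegal
(0,3): flips 1 -> legal
(0,5): no bracket -> illegal
(1,1): flips 1 -> legal
(1,4): no bracket -> illegal
(1,5): no bracket -> illegal
(2,1): flips 2 -> legal
(2,4): no bracket -> illegal
(2,5): flips 1 -> legal
(3,1): flips 1 -> legal
(3,5): flips 1 -> legal
(4,1): flips 1 -> legal
(4,2): no bracket -> illegal
(4,4): no bracket -> illegal
(4,5): flips 1 -> legal
W mobility = 9

Answer: B=6 W=9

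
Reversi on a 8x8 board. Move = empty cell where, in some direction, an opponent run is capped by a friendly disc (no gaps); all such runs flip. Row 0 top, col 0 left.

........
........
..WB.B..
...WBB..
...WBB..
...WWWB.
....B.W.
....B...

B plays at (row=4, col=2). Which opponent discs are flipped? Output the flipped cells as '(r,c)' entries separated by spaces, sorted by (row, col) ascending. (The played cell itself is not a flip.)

Dir NW: first cell '.' (not opp) -> no flip
Dir N: first cell '.' (not opp) -> no flip
Dir NE: opp run (3,3), next='.' -> no flip
Dir W: first cell '.' (not opp) -> no flip
Dir E: opp run (4,3) capped by B -> flip
Dir SW: first cell '.' (not opp) -> no flip
Dir S: first cell '.' (not opp) -> no flip
Dir SE: opp run (5,3) capped by B -> flip

Answer: (4,3) (5,3)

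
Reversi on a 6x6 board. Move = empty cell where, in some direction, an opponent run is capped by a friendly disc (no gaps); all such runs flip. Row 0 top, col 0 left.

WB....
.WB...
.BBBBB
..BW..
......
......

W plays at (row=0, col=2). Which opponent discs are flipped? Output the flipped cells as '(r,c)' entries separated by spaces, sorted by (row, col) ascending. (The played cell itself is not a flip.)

Answer: (0,1)

Derivation:
Dir NW: edge -> no flip
Dir N: edge -> no flip
Dir NE: edge -> no flip
Dir W: opp run (0,1) capped by W -> flip
Dir E: first cell '.' (not opp) -> no flip
Dir SW: first cell 'W' (not opp) -> no flip
Dir S: opp run (1,2) (2,2) (3,2), next='.' -> no flip
Dir SE: first cell '.' (not opp) -> no flip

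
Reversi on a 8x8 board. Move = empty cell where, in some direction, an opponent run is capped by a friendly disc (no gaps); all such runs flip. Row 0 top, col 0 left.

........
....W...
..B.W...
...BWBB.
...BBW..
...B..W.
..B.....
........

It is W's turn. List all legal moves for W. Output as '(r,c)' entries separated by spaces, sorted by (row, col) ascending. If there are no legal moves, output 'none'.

Answer: (2,5) (2,7) (3,2) (3,7) (4,2) (4,6) (5,2) (5,4)

Derivation:
(1,1): no bracket -> illegal
(1,2): no bracket -> illegal
(1,3): no bracket -> illegal
(2,1): no bracket -> illegal
(2,3): no bracket -> illegal
(2,5): flips 1 -> legal
(2,6): no bracket -> illegal
(2,7): flips 1 -> legal
(3,1): no bracket -> illegal
(3,2): flips 1 -> legal
(3,7): flips 2 -> legal
(4,2): flips 3 -> legal
(4,6): flips 1 -> legal
(4,7): no bracket -> illegal
(5,1): no bracket -> illegal
(5,2): flips 1 -> legal
(5,4): flips 1 -> legal
(5,5): no bracket -> illegal
(6,1): no bracket -> illegal
(6,3): no bracket -> illegal
(6,4): no bracket -> illegal
(7,1): no bracket -> illegal
(7,2): no bracket -> illegal
(7,3): no bracket -> illegal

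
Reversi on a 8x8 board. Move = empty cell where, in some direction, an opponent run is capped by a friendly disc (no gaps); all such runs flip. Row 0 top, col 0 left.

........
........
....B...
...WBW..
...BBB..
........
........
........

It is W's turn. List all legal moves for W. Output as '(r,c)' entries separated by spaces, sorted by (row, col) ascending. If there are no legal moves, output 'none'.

(1,3): flips 1 -> legal
(1,4): no bracket -> illegal
(1,5): flips 1 -> legal
(2,3): no bracket -> illegal
(2,5): no bracket -> illegal
(3,2): no bracket -> illegal
(3,6): no bracket -> illegal
(4,2): no bracket -> illegal
(4,6): no bracket -> illegal
(5,2): no bracket -> illegal
(5,3): flips 2 -> legal
(5,4): no bracket -> illegal
(5,5): flips 2 -> legal
(5,6): no bracket -> illegal

Answer: (1,3) (1,5) (5,3) (5,5)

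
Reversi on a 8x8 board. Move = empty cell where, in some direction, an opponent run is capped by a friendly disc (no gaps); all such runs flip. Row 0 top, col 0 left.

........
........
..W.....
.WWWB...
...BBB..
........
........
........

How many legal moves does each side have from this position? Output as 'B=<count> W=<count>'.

-- B to move --
(1,1): flips 2 -> legal
(1,2): no bracket -> illegal
(1,3): no bracket -> illegal
(2,0): no bracket -> illegal
(2,1): flips 1 -> legal
(2,3): flips 1 -> legal
(2,4): no bracket -> illegal
(3,0): flips 3 -> legal
(4,0): no bracket -> illegal
(4,1): no bracket -> illegal
(4,2): no bracket -> illegal
B mobility = 4
-- W to move --
(2,3): no bracket -> illegal
(2,4): no bracket -> illegal
(2,5): no bracket -> illegal
(3,5): flips 1 -> legal
(3,6): no bracket -> illegal
(4,2): no bracket -> illegal
(4,6): no bracket -> illegal
(5,2): no bracket -> illegal
(5,3): flips 1 -> legal
(5,4): flips 1 -> legal
(5,5): flips 1 -> legal
(5,6): no bracket -> illegal
W mobility = 4

Answer: B=4 W=4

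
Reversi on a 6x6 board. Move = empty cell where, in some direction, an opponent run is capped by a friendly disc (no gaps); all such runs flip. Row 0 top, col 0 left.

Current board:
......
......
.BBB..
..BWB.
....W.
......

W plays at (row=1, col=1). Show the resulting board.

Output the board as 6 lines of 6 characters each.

Place W at (1,1); scan 8 dirs for brackets.
Dir NW: first cell '.' (not opp) -> no flip
Dir N: first cell '.' (not opp) -> no flip
Dir NE: first cell '.' (not opp) -> no flip
Dir W: first cell '.' (not opp) -> no flip
Dir E: first cell '.' (not opp) -> no flip
Dir SW: first cell '.' (not opp) -> no flip
Dir S: opp run (2,1), next='.' -> no flip
Dir SE: opp run (2,2) capped by W -> flip
All flips: (2,2)

Answer: ......
.W....
.BWB..
..BWB.
....W.
......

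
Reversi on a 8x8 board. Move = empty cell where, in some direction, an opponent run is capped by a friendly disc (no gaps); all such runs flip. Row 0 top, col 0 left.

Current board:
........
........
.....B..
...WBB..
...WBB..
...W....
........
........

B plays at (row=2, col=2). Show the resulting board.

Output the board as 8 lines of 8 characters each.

Place B at (2,2); scan 8 dirs for brackets.
Dir NW: first cell '.' (not opp) -> no flip
Dir N: first cell '.' (not opp) -> no flip
Dir NE: first cell '.' (not opp) -> no flip
Dir W: first cell '.' (not opp) -> no flip
Dir E: first cell '.' (not opp) -> no flip
Dir SW: first cell '.' (not opp) -> no flip
Dir S: first cell '.' (not opp) -> no flip
Dir SE: opp run (3,3) capped by B -> flip
All flips: (3,3)

Answer: ........
........
..B..B..
...BBB..
...WBB..
...W....
........
........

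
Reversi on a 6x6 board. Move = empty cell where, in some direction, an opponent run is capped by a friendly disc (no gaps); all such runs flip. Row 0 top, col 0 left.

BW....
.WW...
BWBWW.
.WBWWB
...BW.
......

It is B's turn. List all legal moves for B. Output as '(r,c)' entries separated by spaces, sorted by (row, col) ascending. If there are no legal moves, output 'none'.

Answer: (0,2) (1,0) (1,3) (1,4) (2,5) (3,0) (4,0) (4,2) (4,5) (5,3) (5,5)

Derivation:
(0,2): flips 3 -> legal
(0,3): no bracket -> illegal
(1,0): flips 1 -> legal
(1,3): flips 3 -> legal
(1,4): flips 1 -> legal
(1,5): no bracket -> illegal
(2,5): flips 3 -> legal
(3,0): flips 1 -> legal
(4,0): flips 1 -> legal
(4,1): no bracket -> illegal
(4,2): flips 1 -> legal
(4,5): flips 1 -> legal
(5,3): flips 1 -> legal
(5,4): no bracket -> illegal
(5,5): flips 2 -> legal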